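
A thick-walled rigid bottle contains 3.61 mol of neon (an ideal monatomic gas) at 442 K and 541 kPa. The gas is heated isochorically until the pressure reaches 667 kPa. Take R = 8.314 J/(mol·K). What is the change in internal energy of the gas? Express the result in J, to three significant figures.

Constant volume ⇒ W = 0, so Q = ΔU = nCᵥΔT with Cᵥ = 3R/2 = 12.47 J/(mol·K).
At constant V, T₂/T₁ = P₂/P₁ ⇒ ΔT = T₁(P₂/P₁ − 1) = 442·(667/541 − 1) = 102.9 K.
ΔU = (3.61)(12.47)(102.9) = 4635 J.

ΔU ≈ 4630 J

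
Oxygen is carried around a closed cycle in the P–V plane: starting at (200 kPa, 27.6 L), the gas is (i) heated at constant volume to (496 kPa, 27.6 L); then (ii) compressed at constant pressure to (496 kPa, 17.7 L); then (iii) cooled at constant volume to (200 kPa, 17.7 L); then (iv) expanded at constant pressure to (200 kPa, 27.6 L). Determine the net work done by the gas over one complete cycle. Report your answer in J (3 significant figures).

W_net ≈ -2930 J

Constant-volume legs do no work.
W(ii) = (496)(17.7 − 27.6) = -4910 J; W(iv) = (200)(27.6 − 17.7) = 1980 J.
W_net = -4910 + 1980 = -2930 J (the counter-clockwise enclosed area).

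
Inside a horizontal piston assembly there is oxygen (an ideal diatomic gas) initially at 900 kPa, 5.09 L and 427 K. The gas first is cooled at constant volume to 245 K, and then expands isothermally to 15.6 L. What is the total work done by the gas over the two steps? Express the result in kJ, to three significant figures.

W_total ≈ 2.94 kJ

Step 1 (isochoric): W = 0 (constant volume).
After step 1: P = 516.4 kPa (V unchanged).
Step 2 (isothermal): W = P₁V₁ ln(V₂/V₁) = (2628) ln(15.6/5.09) = 2944 J.
W_total = 0 + 2944 = 2944 J.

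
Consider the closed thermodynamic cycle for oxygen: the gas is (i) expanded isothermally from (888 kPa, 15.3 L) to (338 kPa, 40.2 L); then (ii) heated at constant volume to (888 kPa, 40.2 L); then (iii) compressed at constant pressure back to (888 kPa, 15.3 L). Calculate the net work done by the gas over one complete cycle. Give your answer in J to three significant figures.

Leg (i): W = PᵢVᵢ ln(V_f/Vᵢ) = (13586) ln(40.2/15.3) = 13125 J.
Leg (ii): W = 0.
Leg (iii): W = PΔV = (888)(15.3 − 40.2) = -22111 J.
W_net = 13125 − 22111 = -8987 J.

W_net ≈ -8990 J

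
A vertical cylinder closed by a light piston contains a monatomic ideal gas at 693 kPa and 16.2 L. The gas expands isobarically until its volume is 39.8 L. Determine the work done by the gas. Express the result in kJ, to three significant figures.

W ≈ 16.4 kJ

Isobaric: W = P ΔV.
W = (693 kPa)(39.8 − 16.2 L) = (693)(23.6) = 16355 J.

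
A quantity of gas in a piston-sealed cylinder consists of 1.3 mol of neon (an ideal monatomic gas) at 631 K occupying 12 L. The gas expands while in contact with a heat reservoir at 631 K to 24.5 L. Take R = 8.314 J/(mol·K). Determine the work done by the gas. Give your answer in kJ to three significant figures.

Isothermal: W = nRT ln(V₂/V₁).
W = (1.3)(8.314)(631) × ln(24.5/12)
  = 6820 × 0.7138
W_by_gas = 4868 J.

W ≈ 4.87 kJ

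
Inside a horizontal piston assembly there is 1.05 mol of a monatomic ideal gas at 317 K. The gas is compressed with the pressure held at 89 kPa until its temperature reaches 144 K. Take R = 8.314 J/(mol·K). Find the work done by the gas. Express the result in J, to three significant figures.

W ≈ -1510 J

Isobaric: W = P ΔV = nR ΔT.
W = (1.05)(8.314)(144 − 317) = -1510 J.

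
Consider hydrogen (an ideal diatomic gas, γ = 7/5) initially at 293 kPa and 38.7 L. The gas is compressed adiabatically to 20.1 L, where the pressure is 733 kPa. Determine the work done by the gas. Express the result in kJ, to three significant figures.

W ≈ -8.49 kJ

Adiabatic: W = (P₁V₁ − P₂V₂)/(γ − 1) with γ = 7/5.
P₁V₁ = 11339 J, P₂V₂ = 14733 J.
W = (11339 − 14733) / 0.4 = -8486 J.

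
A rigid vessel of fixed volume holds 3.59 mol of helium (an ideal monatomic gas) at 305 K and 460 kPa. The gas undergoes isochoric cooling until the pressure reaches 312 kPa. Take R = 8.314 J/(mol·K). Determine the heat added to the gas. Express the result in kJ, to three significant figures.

Constant volume ⇒ W = 0, so Q = ΔU = nCᵥΔT with Cᵥ = 3R/2 = 12.47 J/(mol·K).
At constant V, T₂/T₁ = P₂/P₁ ⇒ ΔT = T₁(P₂/P₁ − 1) = 305·(312/460 − 1) = -98.13 K.
ΔU = (3.59)(12.47)(-98.13) = -4393 J.

Q ≈ -4.39 kJ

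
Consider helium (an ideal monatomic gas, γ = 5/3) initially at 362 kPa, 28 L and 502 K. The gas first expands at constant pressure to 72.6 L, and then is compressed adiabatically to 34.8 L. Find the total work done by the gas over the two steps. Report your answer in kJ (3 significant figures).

W_total ≈ -8.80 kJ

Step 1 (isobaric): W = PΔV = (362 kPa)(72.6 − 28 L) = 16145 J.
After step 1: P = 362 kPa, V = 72.6 L, T = 1302 K.
Step 2 (adiabatic): W = (P₁V₁ − P₂V₂)/(γ−1) = (26281 − 42909)/0.667 = -24942 J.
W_total = 16145 − 24942 = -8797 J.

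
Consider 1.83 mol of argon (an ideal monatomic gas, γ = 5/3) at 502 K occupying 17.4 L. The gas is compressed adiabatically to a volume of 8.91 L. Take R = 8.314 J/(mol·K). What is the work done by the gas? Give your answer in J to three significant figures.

W ≈ -6440 J

Adiabatic: TV^(γ−1) = const with γ = 5/3.
T₂ = T₁ (V₁/V₂)^(γ−1) = 502 × (17.4/8.91)^0.667 = 502 × 1.562 = 784.3 K.
W_by = nCᵥ(T₁ − T₂) = (1.83)(12.47)(502 − 784.3) = -6443 J.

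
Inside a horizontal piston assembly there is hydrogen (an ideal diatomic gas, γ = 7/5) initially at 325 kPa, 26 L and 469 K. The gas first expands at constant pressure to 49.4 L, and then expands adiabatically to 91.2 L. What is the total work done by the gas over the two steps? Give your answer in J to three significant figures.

W_total ≈ 16300 J

Step 1 (isobaric): W = PΔV = (325 kPa)(49.4 − 26 L) = 7605 J.
After step 1: P = 325 kPa, V = 49.4 L, T = 891.1 K.
Step 2 (adiabatic): W = (P₁V₁ − P₂V₂)/(γ−1) = (16055 − 12563)/0.4 = 8729 J.
W_total = 7605 + 8729 = 16334 J.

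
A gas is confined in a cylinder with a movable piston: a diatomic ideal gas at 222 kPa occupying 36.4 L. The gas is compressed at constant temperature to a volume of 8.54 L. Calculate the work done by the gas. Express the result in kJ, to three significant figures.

W ≈ -11.7 kJ

Isothermal: W = nRT ln(V₂/V₁) = P₁V₁ ln(V₂/V₁).
P₁V₁ = (222 kPa)(36.4 L) = 8081 J.
W = 8081 × ln(8.54/36.4) = 8081 × -1.45
W_by_gas = -11716 J.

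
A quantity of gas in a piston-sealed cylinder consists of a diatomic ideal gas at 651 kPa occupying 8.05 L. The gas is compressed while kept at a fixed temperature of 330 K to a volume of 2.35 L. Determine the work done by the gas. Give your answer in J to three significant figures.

Isothermal: W = nRT ln(V₂/V₁) = P₁V₁ ln(V₂/V₁).
P₁V₁ = (651 kPa)(8.05 L) = 5241 J.
W = 5241 × ln(2.35/8.05) = 5241 × -1.231
W_by_gas = -6452 J.

W ≈ -6450 J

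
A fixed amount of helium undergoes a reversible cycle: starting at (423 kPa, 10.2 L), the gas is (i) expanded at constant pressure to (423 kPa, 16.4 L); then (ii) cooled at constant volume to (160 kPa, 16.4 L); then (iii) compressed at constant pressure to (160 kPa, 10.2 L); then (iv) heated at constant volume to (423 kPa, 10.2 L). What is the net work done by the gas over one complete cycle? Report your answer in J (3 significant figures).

W_net ≈ 1630 J

Constant-volume legs do no work.
W(i) = (423)(16.4 − 10.2) = 2623 J; W(iii) = (160)(10.2 − 16.4) = -992 J.
W_net = 2623 − 992 = 1631 J (the clockwise enclosed area).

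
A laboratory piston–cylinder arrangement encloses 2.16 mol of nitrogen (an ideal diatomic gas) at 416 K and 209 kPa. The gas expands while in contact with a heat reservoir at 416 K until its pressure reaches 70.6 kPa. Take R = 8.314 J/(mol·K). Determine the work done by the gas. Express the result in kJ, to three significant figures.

Isothermal process: W = nRT ln(V₂/V₁) = nRT ln(P₁/P₂).
W = (2.16)(8.314)(416) × ln(209/70.6)
  = 7471 × ln(2.96) = 7471 × 1.085
W_by_gas = 8108 J.

W ≈ 8.11 kJ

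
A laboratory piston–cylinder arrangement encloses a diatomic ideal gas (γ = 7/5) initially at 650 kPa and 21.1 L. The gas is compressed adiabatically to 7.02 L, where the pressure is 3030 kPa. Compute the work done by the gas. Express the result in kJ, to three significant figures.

Adiabatic: W = (P₁V₁ − P₂V₂)/(γ − 1) with γ = 7/5.
P₁V₁ = 13715 J, P₂V₂ = 21271 J.
W = (13715 − 21271) / 0.4 = -18889 J.

W ≈ -18.9 kJ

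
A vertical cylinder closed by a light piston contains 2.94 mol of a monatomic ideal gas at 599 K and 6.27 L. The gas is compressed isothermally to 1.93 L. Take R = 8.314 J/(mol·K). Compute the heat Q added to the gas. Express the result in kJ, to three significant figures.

Q ≈ -17.3 kJ

Isothermal ⇒ ΔU = 0, so Q = W = nRT ln(V₂/V₁).
Q = (2.94)(8.314)(599) ln(1.93/6.27) = 14641 × -1.178 = -17251 J.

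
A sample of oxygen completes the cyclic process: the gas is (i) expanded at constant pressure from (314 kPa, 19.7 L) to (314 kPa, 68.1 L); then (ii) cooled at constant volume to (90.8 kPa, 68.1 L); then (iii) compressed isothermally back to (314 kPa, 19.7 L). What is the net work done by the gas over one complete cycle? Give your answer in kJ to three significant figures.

W_net ≈ 7.53 kJ

Leg (i): W = PΔV = (314)(68.1 − 19.7) = 15198 J.
Leg (ii): W = 0.
Leg (iii): W = PᵢVᵢ ln(V_f/Vᵢ) = (6183) ln(19.7/68.1) = -7670 J.
W_net = 15198 − 7670 = 7528 J.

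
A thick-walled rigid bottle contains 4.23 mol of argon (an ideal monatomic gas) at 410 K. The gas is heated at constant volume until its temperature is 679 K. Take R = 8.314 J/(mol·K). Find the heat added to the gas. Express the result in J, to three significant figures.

Constant volume ⇒ W = 0, so Q = ΔU = nCᵥΔT with Cᵥ = 3R/2 = 12.47 J/(mol·K).
ΔU = (4.23)(12.47)(679 − 410) = 14190 J.

Q ≈ 14200 J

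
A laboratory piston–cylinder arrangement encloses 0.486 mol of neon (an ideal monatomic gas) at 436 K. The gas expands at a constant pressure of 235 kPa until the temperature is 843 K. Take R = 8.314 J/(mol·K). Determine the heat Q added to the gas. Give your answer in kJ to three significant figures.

Q ≈ 4.11 kJ

Isobaric: W = nRΔT = (0.486)(8.314)(407) = 1645 J.
ΔU = nCᵥΔT with Cᵥ = 3R/2: ΔU = (0.486)(12.47)(407) = 2467 J.
Q = ΔU + W = 2467 + 1645 = 4111 J.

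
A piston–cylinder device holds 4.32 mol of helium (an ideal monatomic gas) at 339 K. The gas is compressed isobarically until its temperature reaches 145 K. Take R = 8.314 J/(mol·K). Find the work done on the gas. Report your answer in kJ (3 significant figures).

W ≈ 6.97 kJ

Isobaric: W = P ΔV = nR ΔT.
W = (4.32)(8.314)(145 − 339) = -6968 J.
Work on gas = −W_by = 6968 J.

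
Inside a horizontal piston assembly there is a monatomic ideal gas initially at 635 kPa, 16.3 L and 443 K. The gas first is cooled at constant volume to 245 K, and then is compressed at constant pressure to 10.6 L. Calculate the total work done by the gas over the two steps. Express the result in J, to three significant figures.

Step 1 (isochoric): W = 0 (constant volume).
After step 1: P = 351.2 kPa (V unchanged).
Step 2 (isobaric): W = PΔV = (351.2 kPa)(10.6 − 16.3 L) = -2002 J.
W_total = 0 − 2002 = -2002 J.

W_total ≈ -2000 J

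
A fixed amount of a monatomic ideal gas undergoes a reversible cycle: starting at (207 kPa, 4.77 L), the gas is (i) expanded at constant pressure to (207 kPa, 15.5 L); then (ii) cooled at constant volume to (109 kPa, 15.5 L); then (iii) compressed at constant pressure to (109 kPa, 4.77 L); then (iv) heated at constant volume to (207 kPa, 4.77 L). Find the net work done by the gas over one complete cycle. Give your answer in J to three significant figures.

W_net ≈ 1050 J

Constant-volume legs do no work.
W(i) = (207)(15.5 − 4.77) = 2221 J; W(iii) = (109)(4.77 − 15.5) = -1170 J.
W_net = 2221 − 1170 = 1052 J (the clockwise enclosed area).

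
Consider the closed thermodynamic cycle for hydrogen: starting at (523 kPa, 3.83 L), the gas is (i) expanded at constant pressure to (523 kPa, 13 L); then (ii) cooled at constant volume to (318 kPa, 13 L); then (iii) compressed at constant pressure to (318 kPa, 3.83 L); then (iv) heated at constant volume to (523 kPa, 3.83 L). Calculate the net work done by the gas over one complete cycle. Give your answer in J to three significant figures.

Constant-volume legs do no work.
W(i) = (523)(13 − 3.83) = 4796 J; W(iii) = (318)(3.83 − 13) = -2916 J.
W_net = 4796 − 2916 = 1880 J (the clockwise enclosed area).

W_net ≈ 1880 J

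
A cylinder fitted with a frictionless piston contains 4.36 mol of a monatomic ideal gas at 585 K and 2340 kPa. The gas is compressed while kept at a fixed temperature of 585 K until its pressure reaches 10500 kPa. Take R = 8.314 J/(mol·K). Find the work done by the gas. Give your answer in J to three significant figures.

W ≈ -31800 J

Isothermal process: W = nRT ln(V₂/V₁) = nRT ln(P₁/P₂).
W = (4.36)(8.314)(585) × ln(2340/10500)
  = 21206 × ln(0.2229) = 21206 × -1.501
W_by_gas = -31834 J.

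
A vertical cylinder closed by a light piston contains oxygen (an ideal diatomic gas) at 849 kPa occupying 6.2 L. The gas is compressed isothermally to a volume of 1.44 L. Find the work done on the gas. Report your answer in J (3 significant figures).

Isothermal: W = nRT ln(V₂/V₁) = P₁V₁ ln(V₂/V₁).
P₁V₁ = (849 kPa)(6.2 L) = 5264 J.
W = 5264 × ln(1.44/6.2) = 5264 × -1.46
W_by_gas = -7685 J; work on gas = −W_by = 7685 J.

W ≈ 7680 J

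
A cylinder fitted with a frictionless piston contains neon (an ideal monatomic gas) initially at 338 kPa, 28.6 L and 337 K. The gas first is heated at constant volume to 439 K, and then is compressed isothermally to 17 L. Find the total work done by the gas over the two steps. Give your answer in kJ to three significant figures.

W_total ≈ -6.55 kJ

Step 1 (isochoric): W = 0 (constant volume).
After step 1: P = 440.3 kPa (V unchanged).
Step 2 (isothermal): W = P₁V₁ ln(V₂/V₁) = (12593) ln(17/28.6) = -6551 J.
W_total = 0 − 6551 = -6551 J.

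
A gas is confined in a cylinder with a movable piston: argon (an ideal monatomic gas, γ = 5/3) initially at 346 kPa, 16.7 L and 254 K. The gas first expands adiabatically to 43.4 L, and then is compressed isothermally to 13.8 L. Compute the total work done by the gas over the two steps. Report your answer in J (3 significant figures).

Step 1 (adiabatic): W = (P₁V₁ − P₂V₂)/(γ−1) = (5778 − 3057)/0.667 = 4082 J.
After step 1: P = 70.43 kPa, V = 43.4 L, T = 134.4 K.
Step 2 (isothermal): W = P₁V₁ ln(V₂/V₁) = (3057) ln(13.8/43.4) = -3503 J.
W_total = 4082 − 3503 = 579.5 J.

W_total ≈ 579 J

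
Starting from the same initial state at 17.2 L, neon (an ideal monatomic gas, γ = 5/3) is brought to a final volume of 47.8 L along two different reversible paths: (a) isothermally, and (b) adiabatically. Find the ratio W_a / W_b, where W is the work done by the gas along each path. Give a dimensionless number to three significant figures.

W_a / W_b ≈ 1.38

Path (a) isothermal: W = P₁V₁ ln(V₂/V₁) → W_a/(P₁V₁) = 1.022.
Path (b) adiabatic: W = P₁V₁(1 − (V₁/V₂)^(γ−1))/(γ−1) → W_b/(P₁V₁) = 0.7411.
W_a / W_b = 1.022 / 0.7411 = 1.379.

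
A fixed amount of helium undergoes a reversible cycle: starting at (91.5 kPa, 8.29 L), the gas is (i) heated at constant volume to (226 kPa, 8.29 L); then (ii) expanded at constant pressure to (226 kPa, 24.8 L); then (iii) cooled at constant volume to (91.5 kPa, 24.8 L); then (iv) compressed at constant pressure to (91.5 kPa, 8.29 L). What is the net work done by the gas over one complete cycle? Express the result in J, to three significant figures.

Constant-volume legs do no work.
W(ii) = (226)(24.8 − 8.29) = 3731 J; W(iv) = (91.5)(8.29 − 24.8) = -1511 J.
W_net = 3731 − 1511 = 2221 J (the clockwise enclosed area).

W_net ≈ 2220 J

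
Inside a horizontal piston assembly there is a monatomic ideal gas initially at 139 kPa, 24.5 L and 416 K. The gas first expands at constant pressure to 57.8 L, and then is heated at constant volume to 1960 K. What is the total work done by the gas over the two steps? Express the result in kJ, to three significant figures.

W_total ≈ 4.63 kJ

Step 1 (isobaric): W = PΔV = (139 kPa)(57.8 − 24.5 L) = 4629 J.
Step 2 (isochoric): W = 0 (constant volume).
W_total = 4629 + 0 = 4629 J.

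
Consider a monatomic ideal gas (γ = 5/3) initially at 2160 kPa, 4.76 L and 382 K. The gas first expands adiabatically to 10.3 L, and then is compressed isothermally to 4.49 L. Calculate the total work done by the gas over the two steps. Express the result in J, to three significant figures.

Step 1 (adiabatic): W = (P₁V₁ − P₂V₂)/(γ−1) = (10282 − 6146)/0.667 = 6204 J.
After step 1: P = 596.7 kPa, V = 10.3 L, T = 228.3 K.
Step 2 (isothermal): W = P₁V₁ ln(V₂/V₁) = (6146) ln(4.49/10.3) = -5103 J.
W_total = 6204 − 5103 = 1101 J.

W_total ≈ 1100 J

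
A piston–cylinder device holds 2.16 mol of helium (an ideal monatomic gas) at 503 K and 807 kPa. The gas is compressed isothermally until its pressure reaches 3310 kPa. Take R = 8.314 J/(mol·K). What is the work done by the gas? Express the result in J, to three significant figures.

Isothermal process: W = nRT ln(V₂/V₁) = nRT ln(P₁/P₂).
W = (2.16)(8.314)(503) × ln(807/3310)
  = 9033 × ln(0.2438) = 9033 × -1.411
W_by_gas = -12749 J.

W ≈ -12700 J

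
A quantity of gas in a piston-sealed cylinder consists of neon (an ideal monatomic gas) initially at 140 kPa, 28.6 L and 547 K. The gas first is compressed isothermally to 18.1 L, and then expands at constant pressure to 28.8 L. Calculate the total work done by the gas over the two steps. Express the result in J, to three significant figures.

Step 1 (isothermal): W = P₁V₁ ln(V₂/V₁) = (4004) ln(18.1/28.6) = -1832 J.
After step 1: P = 221.2 kPa, V = 18.1 L, T = 547 K.
Step 2 (isobaric): W = PΔV = (221.2 kPa)(28.8 − 18.1 L) = 2367 J.
W_total = -1832 + 2367 = 535.2 J.

W_total ≈ 535 J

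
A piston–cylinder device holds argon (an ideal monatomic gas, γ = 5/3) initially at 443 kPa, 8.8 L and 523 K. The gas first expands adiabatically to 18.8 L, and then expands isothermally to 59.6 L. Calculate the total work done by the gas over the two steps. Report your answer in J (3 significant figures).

W_total ≈ 5030 J

Step 1 (adiabatic): W = (P₁V₁ − P₂V₂)/(γ−1) = (3898 − 2350)/0.667 = 2322 J.
After step 1: P = 125 kPa, V = 18.8 L, T = 315.3 K.
Step 2 (isothermal): W = P₁V₁ ln(V₂/V₁) = (2350) ln(59.6/18.8) = 2712 J.
W_total = 2322 + 2712 = 5034 J.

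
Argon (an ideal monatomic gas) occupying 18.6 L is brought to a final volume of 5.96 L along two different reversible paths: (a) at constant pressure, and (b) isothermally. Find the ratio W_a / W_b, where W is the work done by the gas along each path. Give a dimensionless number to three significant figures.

W_a / W_b ≈ 0.597

Path (a) isobaric: W = P₁(V₂ − V₁) → W_a/(P₁V₁) = -0.6796.
Path (b) isothermal: W = P₁V₁ ln(V₂/V₁) → W_b/(P₁V₁) = -1.138.
W_a / W_b = -0.6796 / -1.138 = 0.5971.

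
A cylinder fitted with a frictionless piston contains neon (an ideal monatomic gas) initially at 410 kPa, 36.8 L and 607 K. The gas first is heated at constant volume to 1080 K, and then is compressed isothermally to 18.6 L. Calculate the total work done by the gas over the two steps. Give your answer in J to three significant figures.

W_total ≈ -18300 J

Step 1 (isochoric): W = 0 (constant volume).
After step 1: P = 729.5 kPa (V unchanged).
Step 2 (isothermal): W = P₁V₁ ln(V₂/V₁) = (26845) ln(18.6/36.8) = -18317 J.
W_total = 0 − 18317 = -18317 J.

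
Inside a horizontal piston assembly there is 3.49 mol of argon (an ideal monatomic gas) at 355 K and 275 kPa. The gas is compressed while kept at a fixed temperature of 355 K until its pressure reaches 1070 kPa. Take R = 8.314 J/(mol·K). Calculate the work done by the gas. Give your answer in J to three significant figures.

W ≈ -14000 J

Isothermal process: W = nRT ln(V₂/V₁) = nRT ln(P₁/P₂).
W = (3.49)(8.314)(355) × ln(275/1070)
  = 10301 × ln(0.257) = 10301 × -1.359
W_by_gas = -13995 J.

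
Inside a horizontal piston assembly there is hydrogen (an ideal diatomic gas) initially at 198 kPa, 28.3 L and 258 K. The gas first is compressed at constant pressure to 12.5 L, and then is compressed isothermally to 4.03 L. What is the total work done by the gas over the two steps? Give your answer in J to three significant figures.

Step 1 (isobaric): W = PΔV = (198 kPa)(12.5 − 28.3 L) = -3128 J.
After step 1: P = 198 kPa, V = 12.5 L, T = 114 K.
Step 2 (isothermal): W = P₁V₁ ln(V₂/V₁) = (2475) ln(4.03/12.5) = -2802 J.
W_total = -3128 − 2802 = -5930 J.

W_total ≈ -5930 J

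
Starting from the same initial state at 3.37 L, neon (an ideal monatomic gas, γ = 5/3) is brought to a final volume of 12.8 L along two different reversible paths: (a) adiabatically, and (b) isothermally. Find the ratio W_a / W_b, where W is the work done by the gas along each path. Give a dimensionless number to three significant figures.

Path (a) adiabatic: W = P₁V₁(1 − (V₁/V₂)^(γ−1))/(γ−1) → W_a/(P₁V₁) = 0.8838.
Path (b) isothermal: W = P₁V₁ ln(V₂/V₁) → W_b/(P₁V₁) = 1.335.
W_a / W_b = 0.8838 / 1.335 = 0.6623.

W_a / W_b ≈ 0.662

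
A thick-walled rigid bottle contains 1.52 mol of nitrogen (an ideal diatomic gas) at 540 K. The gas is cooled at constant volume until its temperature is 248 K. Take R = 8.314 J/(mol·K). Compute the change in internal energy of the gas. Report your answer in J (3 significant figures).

Constant volume ⇒ W = 0, so Q = ΔU = nCᵥΔT with Cᵥ = 5R/2 = 20.79 J/(mol·K).
ΔU = (1.52)(20.79)(248 − 540) = -9225 J.

ΔU ≈ -9230 J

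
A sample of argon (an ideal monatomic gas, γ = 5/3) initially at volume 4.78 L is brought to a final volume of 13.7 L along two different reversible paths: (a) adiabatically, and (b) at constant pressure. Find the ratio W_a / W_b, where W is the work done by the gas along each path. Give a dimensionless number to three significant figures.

W_a / W_b ≈ 0.405

Path (a) adiabatic: W = P₁V₁(1 − (V₁/V₂)^(γ−1))/(γ−1) → W_a/(P₁V₁) = 0.7566.
Path (b) isobaric: W = P₁(V₂ − V₁) → W_b/(P₁V₁) = 1.866.
W_a / W_b = 0.7566 / 1.866 = 0.4054.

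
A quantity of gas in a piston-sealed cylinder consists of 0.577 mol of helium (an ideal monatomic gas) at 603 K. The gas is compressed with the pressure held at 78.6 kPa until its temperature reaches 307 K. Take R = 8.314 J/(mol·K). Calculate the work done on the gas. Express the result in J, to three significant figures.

Isobaric: W = P ΔV = nR ΔT.
W = (0.577)(8.314)(307 − 603) = -1420 J.
Work on gas = −W_by = 1420 J.

W ≈ 1420 J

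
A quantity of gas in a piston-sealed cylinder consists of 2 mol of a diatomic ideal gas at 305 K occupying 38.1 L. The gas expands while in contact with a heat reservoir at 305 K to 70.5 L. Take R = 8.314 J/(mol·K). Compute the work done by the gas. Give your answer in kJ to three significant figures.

Isothermal: W = nRT ln(V₂/V₁).
W = (2)(8.314)(305) × ln(70.5/38.1)
  = 5072 × 0.6154
W_by_gas = 3121 J.

W ≈ 3.12 kJ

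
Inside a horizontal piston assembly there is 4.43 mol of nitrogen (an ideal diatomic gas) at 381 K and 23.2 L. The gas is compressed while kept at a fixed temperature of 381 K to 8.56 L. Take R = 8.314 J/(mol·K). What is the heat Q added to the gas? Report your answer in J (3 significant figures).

Q ≈ -14000 J

Isothermal ⇒ ΔU = 0, so Q = W = nRT ln(V₂/V₁).
Q = (4.43)(8.314)(381) ln(8.56/23.2) = 14033 × -0.9971 = -13991 J.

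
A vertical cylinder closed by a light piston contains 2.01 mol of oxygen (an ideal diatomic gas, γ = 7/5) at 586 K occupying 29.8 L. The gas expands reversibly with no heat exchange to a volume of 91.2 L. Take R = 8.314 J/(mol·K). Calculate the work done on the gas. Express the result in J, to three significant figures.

W ≈ -8830 J

Adiabatic: TV^(γ−1) = const with γ = 7/5.
T₂ = T₁ (V₁/V₂)^(γ−1) = 586 × (29.8/91.2)^0.4 = 586 × 0.6393 = 374.6 K.
W_by = nCᵥ(T₁ − T₂) = (2.01)(20.79)(586 − 374.6) = 8831 J.
Work on gas = −W_by = -8831 J.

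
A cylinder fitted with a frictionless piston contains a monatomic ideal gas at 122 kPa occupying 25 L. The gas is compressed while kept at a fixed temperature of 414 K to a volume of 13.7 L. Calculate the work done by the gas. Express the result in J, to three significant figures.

Isothermal: W = nRT ln(V₂/V₁) = P₁V₁ ln(V₂/V₁).
P₁V₁ = (122 kPa)(25 L) = 3050 J.
W = 3050 × ln(13.7/25) = 3050 × -0.6015
W_by_gas = -1835 J.

W ≈ -1830 J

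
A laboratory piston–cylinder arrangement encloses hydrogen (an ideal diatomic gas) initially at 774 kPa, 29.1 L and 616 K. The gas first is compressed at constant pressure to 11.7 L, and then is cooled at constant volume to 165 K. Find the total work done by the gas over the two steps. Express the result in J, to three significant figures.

Step 1 (isobaric): W = PΔV = (774 kPa)(11.7 − 29.1 L) = -13468 J.
Step 2 (isochoric): W = 0 (constant volume).
W_total = -13468 + 0 = -13468 J.

W_total ≈ -13500 J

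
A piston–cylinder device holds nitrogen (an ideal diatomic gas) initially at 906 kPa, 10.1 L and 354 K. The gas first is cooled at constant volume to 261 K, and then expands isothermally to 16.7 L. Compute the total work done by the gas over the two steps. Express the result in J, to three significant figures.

W_total ≈ 3390 J

Step 1 (isochoric): W = 0 (constant volume).
After step 1: P = 668 kPa (V unchanged).
Step 2 (isothermal): W = P₁V₁ ln(V₂/V₁) = (6747) ln(16.7/10.1) = 3393 J.
W_total = 0 + 3393 = 3393 J.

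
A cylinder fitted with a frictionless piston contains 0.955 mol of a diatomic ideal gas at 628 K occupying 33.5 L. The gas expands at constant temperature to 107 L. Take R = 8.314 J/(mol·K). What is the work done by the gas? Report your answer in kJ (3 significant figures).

W ≈ 5.79 kJ

Isothermal: W = nRT ln(V₂/V₁).
W = (0.955)(8.314)(628) × ln(107/33.5)
  = 4986 × 1.161
W_by_gas = 5790 J.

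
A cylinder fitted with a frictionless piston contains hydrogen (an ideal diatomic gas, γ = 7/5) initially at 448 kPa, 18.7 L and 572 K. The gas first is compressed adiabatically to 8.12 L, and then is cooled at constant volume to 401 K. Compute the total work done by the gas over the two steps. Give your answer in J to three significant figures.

Step 1 (adiabatic): W = (P₁V₁ − P₂V₂)/(γ−1) = (8378 − 11696)/0.4 = -8296 J.
Step 2 (isochoric): W = 0 (constant volume).
W_total = -8296 + 0 = -8296 J.

W_total ≈ -8300 J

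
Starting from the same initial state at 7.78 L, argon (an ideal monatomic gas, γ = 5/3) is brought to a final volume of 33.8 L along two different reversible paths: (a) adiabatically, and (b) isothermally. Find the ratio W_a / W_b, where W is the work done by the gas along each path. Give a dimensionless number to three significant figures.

Path (a) adiabatic: W = P₁V₁(1 − (V₁/V₂)^(γ−1))/(γ−1) → W_a/(P₁V₁) = 0.9366.
Path (b) isothermal: W = P₁V₁ ln(V₂/V₁) → W_b/(P₁V₁) = 1.469.
W_a / W_b = 0.9366 / 1.469 = 0.6376.

W_a / W_b ≈ 0.638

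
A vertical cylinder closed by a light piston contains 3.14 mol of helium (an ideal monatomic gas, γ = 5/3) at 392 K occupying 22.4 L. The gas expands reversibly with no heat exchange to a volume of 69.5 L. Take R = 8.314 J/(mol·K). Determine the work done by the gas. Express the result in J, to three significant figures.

Adiabatic: TV^(γ−1) = const with γ = 5/3.
T₂ = T₁ (V₁/V₂)^(γ−1) = 392 × (22.4/69.5)^0.667 = 392 × 0.4701 = 184.3 K.
W_by = nCᵥ(T₁ − T₂) = (3.14)(12.47)(392 − 184.3) = 8134 J.

W ≈ 8130 J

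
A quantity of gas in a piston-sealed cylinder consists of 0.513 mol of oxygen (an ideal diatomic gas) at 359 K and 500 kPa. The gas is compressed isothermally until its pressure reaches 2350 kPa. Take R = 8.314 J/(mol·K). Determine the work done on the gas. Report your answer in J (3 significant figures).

W ≈ 2370 J

Isothermal process: W = nRT ln(V₂/V₁) = nRT ln(P₁/P₂).
W = (0.513)(8.314)(359) × ln(500/2350)
  = 1531 × ln(0.2128) = 1531 × -1.548
W_by_gas = -2370 J; work on gas = −W_by = 2370 J.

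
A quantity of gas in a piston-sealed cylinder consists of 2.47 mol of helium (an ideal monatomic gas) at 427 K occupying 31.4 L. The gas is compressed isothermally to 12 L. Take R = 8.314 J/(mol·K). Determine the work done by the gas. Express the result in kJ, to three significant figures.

W ≈ -8.43 kJ

Isothermal: W = nRT ln(V₂/V₁).
W = (2.47)(8.314)(427) × ln(12/31.4)
  = 8769 × -0.9619
W_by_gas = -8435 J.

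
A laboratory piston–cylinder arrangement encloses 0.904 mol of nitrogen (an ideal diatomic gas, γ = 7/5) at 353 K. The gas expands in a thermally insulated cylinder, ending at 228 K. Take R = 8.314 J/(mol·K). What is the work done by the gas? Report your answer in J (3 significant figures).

W ≈ 2350 J

Adiabatic ⇒ Q = 0, so W_by = −ΔU = nCᵥ(T₁ − T₂).
Cᵥ = 5R/2 = 20.79 J/(mol·K).
W = (0.904)(20.79)(353 − 228) = 2349 J.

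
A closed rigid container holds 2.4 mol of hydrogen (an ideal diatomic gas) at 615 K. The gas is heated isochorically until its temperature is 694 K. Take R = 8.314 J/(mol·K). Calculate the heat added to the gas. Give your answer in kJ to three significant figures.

Q ≈ 3.94 kJ

Constant volume ⇒ W = 0, so Q = ΔU = nCᵥΔT with Cᵥ = 5R/2 = 20.79 J/(mol·K).
ΔU = (2.4)(20.79)(694 − 615) = 3941 J.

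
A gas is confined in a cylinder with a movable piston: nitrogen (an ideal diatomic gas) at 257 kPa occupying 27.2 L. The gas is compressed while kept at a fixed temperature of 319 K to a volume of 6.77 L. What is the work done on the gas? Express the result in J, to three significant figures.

Isothermal: W = nRT ln(V₂/V₁) = P₁V₁ ln(V₂/V₁).
P₁V₁ = (257 kPa)(27.2 L) = 6990 J.
W = 6990 × ln(6.77/27.2) = 6990 × -1.391
W_by_gas = -9722 J; work on gas = −W_by = 9722 J.

W ≈ 9720 J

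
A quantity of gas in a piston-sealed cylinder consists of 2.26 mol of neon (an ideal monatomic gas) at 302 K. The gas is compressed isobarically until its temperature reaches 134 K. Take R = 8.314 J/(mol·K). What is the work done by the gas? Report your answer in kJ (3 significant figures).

W ≈ -3.16 kJ

Isobaric: W = P ΔV = nR ΔT.
W = (2.26)(8.314)(134 − 302) = -3157 J.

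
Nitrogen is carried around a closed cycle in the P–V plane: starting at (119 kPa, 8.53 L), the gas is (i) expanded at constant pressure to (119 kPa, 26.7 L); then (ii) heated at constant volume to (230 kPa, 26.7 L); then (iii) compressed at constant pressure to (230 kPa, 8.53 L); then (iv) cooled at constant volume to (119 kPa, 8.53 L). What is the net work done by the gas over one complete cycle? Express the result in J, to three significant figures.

Constant-volume legs do no work.
W(i) = (119)(26.7 − 8.53) = 2162 J; W(iii) = (230)(8.53 − 26.7) = -4179 J.
W_net = 2162 − 4179 = -2017 J (the counter-clockwise enclosed area).

W_net ≈ -2020 J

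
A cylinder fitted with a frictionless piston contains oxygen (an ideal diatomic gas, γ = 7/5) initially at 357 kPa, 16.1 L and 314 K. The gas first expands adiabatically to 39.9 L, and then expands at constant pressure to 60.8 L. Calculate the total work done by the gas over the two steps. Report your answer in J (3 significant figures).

Step 1 (adiabatic): W = (P₁V₁ − P₂V₂)/(γ−1) = (5748 − 3998)/0.4 = 4374 J.
After step 1: P = 100.2 kPa, V = 39.9 L, T = 218.4 K.
Step 2 (isobaric): W = PΔV = (100.2 kPa)(60.8 − 39.9 L) = 2094 J.
W_total = 4374 + 2094 = 6469 J.

W_total ≈ 6470 J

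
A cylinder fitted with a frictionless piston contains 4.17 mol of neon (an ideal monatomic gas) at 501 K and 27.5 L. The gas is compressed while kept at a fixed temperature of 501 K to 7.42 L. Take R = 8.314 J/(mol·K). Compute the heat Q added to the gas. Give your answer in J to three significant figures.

Isothermal ⇒ ΔU = 0, so Q = W = nRT ln(V₂/V₁).
Q = (4.17)(8.314)(501) ln(7.42/27.5) = 17369 × -1.31 = -22754 J.

Q ≈ -22800 J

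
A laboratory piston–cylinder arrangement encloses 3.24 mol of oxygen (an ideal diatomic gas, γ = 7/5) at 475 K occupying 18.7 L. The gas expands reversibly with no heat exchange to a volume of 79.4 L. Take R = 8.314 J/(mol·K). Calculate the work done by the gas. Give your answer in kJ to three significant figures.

W ≈ 14.0 kJ

Adiabatic: TV^(γ−1) = const with γ = 7/5.
T₂ = T₁ (V₁/V₂)^(γ−1) = 475 × (18.7/79.4)^0.4 = 475 × 0.5608 = 266.4 K.
W_by = nCᵥ(T₁ − T₂) = (3.24)(20.79)(475 − 266.4) = 14049 J.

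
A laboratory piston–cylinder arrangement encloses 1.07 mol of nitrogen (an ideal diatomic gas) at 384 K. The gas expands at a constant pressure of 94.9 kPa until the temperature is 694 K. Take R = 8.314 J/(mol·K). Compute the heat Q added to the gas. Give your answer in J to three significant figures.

Isobaric: W = nRΔT = (1.07)(8.314)(310) = 2758 J.
ΔU = nCᵥΔT with Cᵥ = 5R/2: ΔU = (1.07)(20.79)(310) = 6894 J.
Q = ΔU + W = 6894 + 2758 = 9652 J.

Q ≈ 9650 J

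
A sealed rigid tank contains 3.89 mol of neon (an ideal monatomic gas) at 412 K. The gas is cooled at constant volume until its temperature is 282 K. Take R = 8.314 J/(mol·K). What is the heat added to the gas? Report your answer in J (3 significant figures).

Constant volume ⇒ W = 0, so Q = ΔU = nCᵥΔT with Cᵥ = 3R/2 = 12.47 J/(mol·K).
ΔU = (3.89)(12.47)(282 − 412) = -6307 J.

Q ≈ -6310 J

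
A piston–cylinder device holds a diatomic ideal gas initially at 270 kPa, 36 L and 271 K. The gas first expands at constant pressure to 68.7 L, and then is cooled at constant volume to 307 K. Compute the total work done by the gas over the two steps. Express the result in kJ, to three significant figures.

W_total ≈ 8.83 kJ

Step 1 (isobaric): W = PΔV = (270 kPa)(68.7 − 36 L) = 8829 J.
Step 2 (isochoric): W = 0 (constant volume).
W_total = 8829 + 0 = 8829 J.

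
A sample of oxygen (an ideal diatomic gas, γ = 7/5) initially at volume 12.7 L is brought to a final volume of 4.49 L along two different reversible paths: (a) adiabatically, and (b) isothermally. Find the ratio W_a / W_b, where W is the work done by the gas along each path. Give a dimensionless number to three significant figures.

W_a / W_b ≈ 1.24

Path (a) adiabatic: W = P₁V₁(1 − (V₁/V₂)^(γ−1))/(γ−1) → W_a/(P₁V₁) = -1.289.
Path (b) isothermal: W = P₁V₁ ln(V₂/V₁) → W_b/(P₁V₁) = -1.04.
W_a / W_b = -1.289 / -1.04 = 1.24.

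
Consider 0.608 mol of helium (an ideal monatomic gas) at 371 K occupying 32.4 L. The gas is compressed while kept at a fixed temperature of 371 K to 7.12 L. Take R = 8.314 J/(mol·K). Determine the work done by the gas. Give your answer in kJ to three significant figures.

Isothermal: W = nRT ln(V₂/V₁).
W = (0.608)(8.314)(371) × ln(7.12/32.4)
  = 1875 × -1.515
W_by_gas = -2842 J.

W ≈ -2.84 kJ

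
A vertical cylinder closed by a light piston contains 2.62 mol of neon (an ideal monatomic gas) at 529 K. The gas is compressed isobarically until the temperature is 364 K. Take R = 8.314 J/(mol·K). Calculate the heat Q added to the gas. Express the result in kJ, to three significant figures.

Isobaric: W = nRΔT = (2.62)(8.314)(-165) = -3594 J.
ΔU = nCᵥΔT with Cᵥ = 3R/2: ΔU = (2.62)(12.47)(-165) = -5391 J.
Q = ΔU + W = -5391 − 3594 = -8985 J.

Q ≈ -8.99 kJ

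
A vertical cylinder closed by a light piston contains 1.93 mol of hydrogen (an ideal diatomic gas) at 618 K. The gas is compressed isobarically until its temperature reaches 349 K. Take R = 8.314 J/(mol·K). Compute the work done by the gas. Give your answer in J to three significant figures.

Isobaric: W = P ΔV = nR ΔT.
W = (1.93)(8.314)(349 − 618) = -4316 J.

W ≈ -4320 J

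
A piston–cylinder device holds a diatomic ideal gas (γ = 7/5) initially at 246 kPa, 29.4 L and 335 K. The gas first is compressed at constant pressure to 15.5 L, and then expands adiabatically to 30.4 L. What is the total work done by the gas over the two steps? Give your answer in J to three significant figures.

W_total ≈ -1170 J

Step 1 (isobaric): W = PΔV = (246 kPa)(15.5 − 29.4 L) = -3419 J.
After step 1: P = 246 kPa, V = 15.5 L, T = 176.6 K.
Step 2 (adiabatic): W = (P₁V₁ − P₂V₂)/(γ−1) = (3813 − 2912)/0.4 = 2252 J.
W_total = -3419 + 2252 = -1168 J.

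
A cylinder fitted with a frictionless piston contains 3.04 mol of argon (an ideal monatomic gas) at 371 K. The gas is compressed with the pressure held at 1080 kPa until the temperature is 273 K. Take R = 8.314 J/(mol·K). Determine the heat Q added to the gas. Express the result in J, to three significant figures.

Isobaric: W = nRΔT = (3.04)(8.314)(-98) = -2477 J.
ΔU = nCᵥΔT with Cᵥ = 3R/2: ΔU = (3.04)(12.47)(-98) = -3715 J.
Q = ΔU + W = -3715 − 2477 = -6192 J.

Q ≈ -6190 J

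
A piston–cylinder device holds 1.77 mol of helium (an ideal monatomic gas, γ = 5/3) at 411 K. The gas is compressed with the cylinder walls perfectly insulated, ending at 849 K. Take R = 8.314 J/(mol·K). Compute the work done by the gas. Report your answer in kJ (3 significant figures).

W ≈ -9.67 kJ

Adiabatic ⇒ Q = 0, so W_by = −ΔU = nCᵥ(T₁ − T₂).
Cᵥ = 3R/2 = 12.47 J/(mol·K).
W = (1.77)(12.47)(411 − 849) = -9668 J.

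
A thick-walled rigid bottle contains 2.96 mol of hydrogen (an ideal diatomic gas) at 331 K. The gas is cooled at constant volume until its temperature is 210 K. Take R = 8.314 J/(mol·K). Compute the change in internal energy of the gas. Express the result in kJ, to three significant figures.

Constant volume ⇒ W = 0, so Q = ΔU = nCᵥΔT with Cᵥ = 5R/2 = 20.79 J/(mol·K).
ΔU = (2.96)(20.79)(210 − 331) = -7444 J.

ΔU ≈ -7.44 kJ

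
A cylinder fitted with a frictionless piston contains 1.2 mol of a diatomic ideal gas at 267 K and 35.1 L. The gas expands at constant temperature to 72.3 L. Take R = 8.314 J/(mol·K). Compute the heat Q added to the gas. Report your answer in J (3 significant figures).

Isothermal ⇒ ΔU = 0, so Q = W = nRT ln(V₂/V₁).
Q = (1.2)(8.314)(267) ln(72.3/35.1) = 2664 × 0.7226 = 1925 J.

Q ≈ 1920 J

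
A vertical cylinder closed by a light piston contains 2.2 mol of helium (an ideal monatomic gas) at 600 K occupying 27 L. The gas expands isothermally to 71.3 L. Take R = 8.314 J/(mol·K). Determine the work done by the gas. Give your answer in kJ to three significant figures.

W ≈ 10.7 kJ

Isothermal: W = nRT ln(V₂/V₁).
W = (2.2)(8.314)(600) × ln(71.3/27)
  = 10974 × 0.9711
W_by_gas = 10657 J.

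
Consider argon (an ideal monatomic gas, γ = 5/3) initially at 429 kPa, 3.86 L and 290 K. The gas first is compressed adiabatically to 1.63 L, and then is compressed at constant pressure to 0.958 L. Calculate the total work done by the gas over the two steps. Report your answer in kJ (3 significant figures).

W_total ≈ -3.14 kJ

Step 1 (adiabatic): W = (P₁V₁ − P₂V₂)/(γ−1) = (1656 − 2942)/0.667 = -1929 J.
After step 1: P = 1805 kPa, V = 1.63 L, T = 515.2 K.
Step 2 (isobaric): W = PΔV = (1805 kPa)(0.958 − 1.63 L) = -1213 J.
W_total = -1929 − 1213 = -3142 J.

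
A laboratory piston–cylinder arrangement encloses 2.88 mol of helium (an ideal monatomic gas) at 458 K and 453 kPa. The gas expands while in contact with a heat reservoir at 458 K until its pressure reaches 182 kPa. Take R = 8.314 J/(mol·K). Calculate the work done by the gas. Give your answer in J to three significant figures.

W ≈ 10000 J

Isothermal process: W = nRT ln(V₂/V₁) = nRT ln(P₁/P₂).
W = (2.88)(8.314)(458) × ln(453/182)
  = 10966 × ln(2.489) = 10966 × 0.9119
W_by_gas = 10000 J.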